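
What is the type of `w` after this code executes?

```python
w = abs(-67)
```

abs() of int returns int

int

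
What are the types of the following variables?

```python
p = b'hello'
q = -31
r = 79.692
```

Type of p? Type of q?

p is bytes; q is int

bytes, int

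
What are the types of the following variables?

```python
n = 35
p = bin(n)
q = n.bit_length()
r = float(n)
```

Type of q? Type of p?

int.bit_length() returns int; bin() returns str

int, str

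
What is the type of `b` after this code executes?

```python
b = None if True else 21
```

Ternary: condition is True, if branch (None) taken → NoneType

NoneType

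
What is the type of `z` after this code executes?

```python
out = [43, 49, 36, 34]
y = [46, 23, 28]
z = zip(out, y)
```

zip() returns a zip iterator object

zip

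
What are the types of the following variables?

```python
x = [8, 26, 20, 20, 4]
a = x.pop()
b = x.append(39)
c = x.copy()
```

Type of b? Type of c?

list.append() returns None; list.copy() returns list

NoneType, list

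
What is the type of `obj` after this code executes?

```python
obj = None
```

None has type NoneType

NoneType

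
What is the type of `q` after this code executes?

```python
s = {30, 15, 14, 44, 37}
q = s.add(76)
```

set.add() returns None (mutates in place)

NoneType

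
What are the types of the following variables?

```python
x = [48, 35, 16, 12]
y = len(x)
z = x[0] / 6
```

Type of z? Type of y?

int / int returns float; len() returns int

float, int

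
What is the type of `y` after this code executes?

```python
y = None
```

None has type NoneType

NoneType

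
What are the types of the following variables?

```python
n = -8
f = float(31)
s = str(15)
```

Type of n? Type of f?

n is int; f is float

int, float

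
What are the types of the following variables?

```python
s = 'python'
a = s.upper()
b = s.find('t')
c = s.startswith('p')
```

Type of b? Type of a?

str.find() returns int; str.upper() returns str

int, str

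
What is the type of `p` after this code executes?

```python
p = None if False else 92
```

Ternary: condition is False, else branch (92) taken → int

int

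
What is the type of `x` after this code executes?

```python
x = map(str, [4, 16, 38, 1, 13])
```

map() returns a map iterator object

map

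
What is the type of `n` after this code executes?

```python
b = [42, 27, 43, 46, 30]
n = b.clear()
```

list.clear() returns None

NoneType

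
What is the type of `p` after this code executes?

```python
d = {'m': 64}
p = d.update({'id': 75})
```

dict.update() returns None

NoneType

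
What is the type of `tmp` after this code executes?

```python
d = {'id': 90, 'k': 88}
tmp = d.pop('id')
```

dict.pop() returns the value (int)

int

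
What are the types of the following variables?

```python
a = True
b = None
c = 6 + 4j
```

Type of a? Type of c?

a is bool; c is complex

bool, complex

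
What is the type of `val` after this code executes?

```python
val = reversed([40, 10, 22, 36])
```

reversed() on a list returns a list_reverseiterator

list_reverseiterator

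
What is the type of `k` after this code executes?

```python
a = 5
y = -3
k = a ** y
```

int ** negative int returns float

float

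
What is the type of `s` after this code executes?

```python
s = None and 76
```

'and' returns first falsy value (None)

NoneType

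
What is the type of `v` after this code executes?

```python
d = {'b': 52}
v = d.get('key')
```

dict.get() returns None when key 'key' is not found and no default given

NoneType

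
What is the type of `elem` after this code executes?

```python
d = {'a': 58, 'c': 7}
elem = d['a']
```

Accessing dict[str, int] with key 'a' returns int value 58

int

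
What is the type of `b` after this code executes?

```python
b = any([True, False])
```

any() returns bool

bool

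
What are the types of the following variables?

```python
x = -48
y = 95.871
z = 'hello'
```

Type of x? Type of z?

x is int; z is str

int, str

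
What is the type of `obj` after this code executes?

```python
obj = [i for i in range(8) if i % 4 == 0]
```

A list comprehension [...] produces a list

list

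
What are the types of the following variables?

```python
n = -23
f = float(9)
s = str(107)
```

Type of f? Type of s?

f is float; s is str

float, str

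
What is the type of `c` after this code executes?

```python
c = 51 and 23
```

'and' returns the last value when all truthy (23, which is int)

int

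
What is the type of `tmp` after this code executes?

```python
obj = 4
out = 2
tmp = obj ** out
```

int ** positive int returns int (4 ** 2 = 16)

int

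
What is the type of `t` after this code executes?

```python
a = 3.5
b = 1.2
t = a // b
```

float // float returns float (floor division preserves float type)

float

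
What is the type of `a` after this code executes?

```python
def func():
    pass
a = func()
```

A function with no return statement returns None

NoneType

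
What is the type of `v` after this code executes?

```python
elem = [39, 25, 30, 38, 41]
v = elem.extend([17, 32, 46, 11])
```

list.extend() returns None

NoneType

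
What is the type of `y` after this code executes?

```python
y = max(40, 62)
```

max() of ints returns int

int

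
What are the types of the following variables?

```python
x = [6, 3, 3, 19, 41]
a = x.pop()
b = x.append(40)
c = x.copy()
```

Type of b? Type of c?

list.append() returns None; list.copy() returns list

NoneType, list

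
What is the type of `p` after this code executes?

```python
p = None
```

None has type NoneType

NoneType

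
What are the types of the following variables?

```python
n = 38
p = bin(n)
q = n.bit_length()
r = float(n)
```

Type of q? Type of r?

int.bit_length() returns int; float() returns float

int, float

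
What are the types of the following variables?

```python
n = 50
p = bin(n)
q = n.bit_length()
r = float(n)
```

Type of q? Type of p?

int.bit_length() returns int; bin() returns str

int, str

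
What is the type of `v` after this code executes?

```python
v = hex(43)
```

hex() returns str representation

str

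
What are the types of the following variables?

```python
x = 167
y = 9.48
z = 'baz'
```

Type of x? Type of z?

x is int; z is str

int, str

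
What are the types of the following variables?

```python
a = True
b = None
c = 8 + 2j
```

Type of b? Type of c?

b is NoneType; c is complex

NoneType, complex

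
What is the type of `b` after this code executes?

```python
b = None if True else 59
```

Ternary: condition is True, if branch (None) taken → NoneType

NoneType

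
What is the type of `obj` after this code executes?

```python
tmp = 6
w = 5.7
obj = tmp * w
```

int * float returns float (6 * 5.7 = 34.2)

float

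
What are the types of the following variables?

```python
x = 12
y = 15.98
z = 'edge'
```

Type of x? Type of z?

x is int; z is str

int, str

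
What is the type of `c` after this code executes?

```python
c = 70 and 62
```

'and' returns the last value when all truthy (62, which is int)

int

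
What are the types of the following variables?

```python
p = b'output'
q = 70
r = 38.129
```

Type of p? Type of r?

p is bytes; r is float

bytes, float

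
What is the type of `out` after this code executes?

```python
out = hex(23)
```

hex() returns str representation

str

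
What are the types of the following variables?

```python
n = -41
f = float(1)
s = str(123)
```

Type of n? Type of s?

n is int; s is str

int, str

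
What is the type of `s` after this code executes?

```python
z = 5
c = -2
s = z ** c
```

int ** negative int returns float

float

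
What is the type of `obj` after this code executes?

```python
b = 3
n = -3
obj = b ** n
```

int ** negative int returns float

float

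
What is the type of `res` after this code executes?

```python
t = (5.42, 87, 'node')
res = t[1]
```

Index 1 of tuple is 87 which is int

int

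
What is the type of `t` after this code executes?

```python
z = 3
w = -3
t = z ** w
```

int ** negative int returns float

float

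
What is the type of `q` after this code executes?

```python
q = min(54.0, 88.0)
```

min() of floats returns float

float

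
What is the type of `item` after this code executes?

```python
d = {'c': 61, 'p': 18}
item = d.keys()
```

.keys() returns a dict_keys view object

dict_keys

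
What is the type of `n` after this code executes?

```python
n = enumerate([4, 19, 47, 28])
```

enumerate() returns an enumerate iterator object

enumerate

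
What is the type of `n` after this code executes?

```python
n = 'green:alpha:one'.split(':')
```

str.split() returns list

list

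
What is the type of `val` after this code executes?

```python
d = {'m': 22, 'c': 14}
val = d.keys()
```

.keys() returns a dict_keys view object

dict_keys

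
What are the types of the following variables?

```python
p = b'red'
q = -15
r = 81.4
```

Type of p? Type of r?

p is bytes; r is float

bytes, float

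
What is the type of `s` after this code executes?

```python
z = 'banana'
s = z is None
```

'is' comparison returns bool

bool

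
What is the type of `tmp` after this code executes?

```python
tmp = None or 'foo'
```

'or' with None returns the other value ('foo', str)

str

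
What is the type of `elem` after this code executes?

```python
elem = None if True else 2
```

Ternary: condition is True, if branch (None) taken → NoneType

NoneType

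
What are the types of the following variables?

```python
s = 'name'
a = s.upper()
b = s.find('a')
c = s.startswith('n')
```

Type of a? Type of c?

str.upper() returns str; str.startswith() returns bool

str, bool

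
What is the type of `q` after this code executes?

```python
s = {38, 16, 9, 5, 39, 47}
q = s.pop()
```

Popping from a set of ints returns int

int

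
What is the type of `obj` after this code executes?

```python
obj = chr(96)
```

chr() returns str (single character)

str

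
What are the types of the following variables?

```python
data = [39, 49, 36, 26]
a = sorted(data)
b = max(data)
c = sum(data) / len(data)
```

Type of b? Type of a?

max of ints returns int; sorted() returns list

int, list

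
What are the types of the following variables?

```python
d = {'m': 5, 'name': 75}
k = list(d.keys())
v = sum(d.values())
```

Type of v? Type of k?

sum of int values returns int; list(...) returns list

int, list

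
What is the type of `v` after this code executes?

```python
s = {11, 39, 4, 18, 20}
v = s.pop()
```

Popping from a set of ints returns int

int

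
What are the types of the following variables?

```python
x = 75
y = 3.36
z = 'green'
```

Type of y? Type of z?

y is float; z is str

float, str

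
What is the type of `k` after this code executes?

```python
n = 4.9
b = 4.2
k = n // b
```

float // float returns float (floor division preserves float type)

float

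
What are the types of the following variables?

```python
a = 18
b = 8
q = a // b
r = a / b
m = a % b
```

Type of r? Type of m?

int / int returns float; int % int returns int

float, int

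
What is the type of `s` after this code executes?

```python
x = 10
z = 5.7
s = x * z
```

int * float returns float (10 * 5.7 = 57.0)

float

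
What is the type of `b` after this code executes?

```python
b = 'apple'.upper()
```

str.upper() returns str

str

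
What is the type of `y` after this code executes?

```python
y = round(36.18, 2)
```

round() with ndigits arg returns float

float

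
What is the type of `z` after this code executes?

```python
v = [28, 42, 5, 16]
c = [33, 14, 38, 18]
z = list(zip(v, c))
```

list(zip(...)) returns a list of tuples

list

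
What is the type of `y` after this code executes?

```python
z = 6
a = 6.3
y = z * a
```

int * float returns float (6 * 6.3 = 37.8)

float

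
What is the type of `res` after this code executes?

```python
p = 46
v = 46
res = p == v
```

Equality comparison returns bool

bool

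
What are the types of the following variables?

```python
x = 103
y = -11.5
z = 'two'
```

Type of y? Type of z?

y is float; z is str

float, str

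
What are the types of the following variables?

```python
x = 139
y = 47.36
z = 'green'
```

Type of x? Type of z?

x is int; z is str

int, str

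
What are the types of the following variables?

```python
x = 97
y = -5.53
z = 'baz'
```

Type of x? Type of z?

x is int; z is str

int, str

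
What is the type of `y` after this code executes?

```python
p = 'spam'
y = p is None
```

'is' comparison returns bool

bool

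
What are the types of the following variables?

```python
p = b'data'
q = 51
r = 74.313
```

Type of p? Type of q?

p is bytes; q is int

bytes, int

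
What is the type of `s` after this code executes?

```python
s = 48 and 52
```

'and' returns the last value when all truthy (52, which is int)

int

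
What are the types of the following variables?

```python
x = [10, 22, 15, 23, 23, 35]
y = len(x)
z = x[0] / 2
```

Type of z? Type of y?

int / int returns float; len() returns int

float, int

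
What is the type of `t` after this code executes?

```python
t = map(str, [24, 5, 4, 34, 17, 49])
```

map() returns a map iterator object

map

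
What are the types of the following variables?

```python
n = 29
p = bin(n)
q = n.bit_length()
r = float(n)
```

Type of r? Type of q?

float() returns float; int.bit_length() returns int

float, int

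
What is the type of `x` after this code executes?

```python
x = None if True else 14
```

Ternary: condition is True, if branch (None) taken → NoneType

NoneType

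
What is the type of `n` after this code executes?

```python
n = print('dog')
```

print() returns None

NoneType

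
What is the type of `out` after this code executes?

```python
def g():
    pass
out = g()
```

A function with no return statement returns None

NoneType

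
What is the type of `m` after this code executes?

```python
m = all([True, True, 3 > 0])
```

all() returns bool

bool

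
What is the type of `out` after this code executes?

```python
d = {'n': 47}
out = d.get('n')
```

dict.get() returns the value (int) when key is found

int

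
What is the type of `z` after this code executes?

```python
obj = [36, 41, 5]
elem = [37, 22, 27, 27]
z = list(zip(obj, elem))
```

list(zip(...)) returns a list of tuples

list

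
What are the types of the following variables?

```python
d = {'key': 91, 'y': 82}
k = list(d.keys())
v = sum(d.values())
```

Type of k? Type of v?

list(...) returns list; sum of int values returns int

list, int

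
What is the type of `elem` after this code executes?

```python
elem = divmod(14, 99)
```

divmod() returns a tuple (quotient, remainder)

tuple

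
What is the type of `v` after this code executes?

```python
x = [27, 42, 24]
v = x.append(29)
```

list.append() returns None (mutates in place)

NoneType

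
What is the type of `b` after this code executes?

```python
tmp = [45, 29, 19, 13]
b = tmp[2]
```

Indexing a list of ints returns int (tmp[2] = 19)

int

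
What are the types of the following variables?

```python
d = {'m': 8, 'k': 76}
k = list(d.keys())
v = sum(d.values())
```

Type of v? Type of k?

sum of int values returns int; list(...) returns list

int, list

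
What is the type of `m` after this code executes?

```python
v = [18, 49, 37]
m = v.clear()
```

list.clear() returns None

NoneType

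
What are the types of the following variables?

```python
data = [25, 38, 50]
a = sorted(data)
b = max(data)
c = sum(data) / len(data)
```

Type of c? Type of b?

int / int returns float; max of ints returns int

float, int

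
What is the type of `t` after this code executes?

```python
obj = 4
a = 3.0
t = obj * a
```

int * float returns float (4 * 3.0 = 12.0)

float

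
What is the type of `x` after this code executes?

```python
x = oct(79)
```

oct() returns str representation

str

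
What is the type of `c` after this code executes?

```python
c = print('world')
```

print() returns None

NoneType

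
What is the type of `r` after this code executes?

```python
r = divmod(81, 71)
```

divmod() returns a tuple (quotient, remainder)

tuple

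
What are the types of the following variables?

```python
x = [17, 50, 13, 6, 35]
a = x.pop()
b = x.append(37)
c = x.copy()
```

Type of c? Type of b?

list.copy() returns list; list.append() returns None

list, NoneType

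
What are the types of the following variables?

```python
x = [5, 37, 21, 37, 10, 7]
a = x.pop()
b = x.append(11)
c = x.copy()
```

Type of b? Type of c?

list.append() returns None; list.copy() returns list

NoneType, list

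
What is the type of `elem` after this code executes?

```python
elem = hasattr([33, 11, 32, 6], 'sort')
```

hasattr() returns bool

bool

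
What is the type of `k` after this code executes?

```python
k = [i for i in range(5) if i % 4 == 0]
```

A list comprehension [...] produces a list

list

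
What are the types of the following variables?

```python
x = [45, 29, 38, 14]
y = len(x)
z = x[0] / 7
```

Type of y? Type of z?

len() returns int; int / int returns float

int, float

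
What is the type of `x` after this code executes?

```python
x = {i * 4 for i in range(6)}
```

A set comprehension {expr for x in iterable} produces a set

set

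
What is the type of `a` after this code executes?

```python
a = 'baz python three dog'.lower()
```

str.lower() returns str

str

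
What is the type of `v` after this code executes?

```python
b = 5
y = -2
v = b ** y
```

int ** negative int returns float

float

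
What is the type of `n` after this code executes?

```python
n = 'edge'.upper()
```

str.upper() returns str

str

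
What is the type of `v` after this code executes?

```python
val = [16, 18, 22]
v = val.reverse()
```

list.reverse() returns None

NoneType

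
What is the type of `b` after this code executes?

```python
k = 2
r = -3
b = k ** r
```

int ** negative int returns float

float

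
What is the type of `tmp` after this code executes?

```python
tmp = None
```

None has type NoneType

NoneType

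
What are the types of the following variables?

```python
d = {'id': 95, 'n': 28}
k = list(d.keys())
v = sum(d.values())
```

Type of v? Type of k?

sum of int values returns int; list(...) returns list

int, list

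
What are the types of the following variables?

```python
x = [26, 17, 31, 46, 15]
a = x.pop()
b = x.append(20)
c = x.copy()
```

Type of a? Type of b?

list.pop() returns the element (int); list.append() returns None

int, NoneType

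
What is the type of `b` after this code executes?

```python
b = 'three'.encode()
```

str.encode() returns bytes

bytes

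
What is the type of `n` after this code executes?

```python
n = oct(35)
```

oct() returns str representation

str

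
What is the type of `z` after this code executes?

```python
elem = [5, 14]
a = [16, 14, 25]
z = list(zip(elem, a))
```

list(zip(...)) returns a list of tuples

list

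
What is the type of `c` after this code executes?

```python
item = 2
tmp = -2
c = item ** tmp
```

int ** negative int returns float

float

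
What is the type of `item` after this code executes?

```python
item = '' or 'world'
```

'or' returns first truthy value ('world', which is str)

str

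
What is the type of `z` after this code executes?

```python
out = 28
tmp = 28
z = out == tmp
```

Equality comparison returns bool

bool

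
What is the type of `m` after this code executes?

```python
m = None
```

None has type NoneType

NoneType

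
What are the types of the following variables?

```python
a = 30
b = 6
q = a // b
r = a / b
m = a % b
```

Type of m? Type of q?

int % int returns int; int // int returns int

int, int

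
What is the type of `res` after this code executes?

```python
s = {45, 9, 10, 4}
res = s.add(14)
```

set.add() returns None (mutates in place)

NoneType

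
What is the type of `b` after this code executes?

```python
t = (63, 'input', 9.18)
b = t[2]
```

Index 2 of tuple is 9.18 which is float

float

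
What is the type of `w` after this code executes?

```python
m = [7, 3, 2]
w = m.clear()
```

list.clear() returns None

NoneType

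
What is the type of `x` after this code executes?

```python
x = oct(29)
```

oct() returns str representation

str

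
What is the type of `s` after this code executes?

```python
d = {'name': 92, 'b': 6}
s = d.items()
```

dict.items() returns a dict_items view

dict_items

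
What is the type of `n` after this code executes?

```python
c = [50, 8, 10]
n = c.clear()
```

list.clear() returns None

NoneType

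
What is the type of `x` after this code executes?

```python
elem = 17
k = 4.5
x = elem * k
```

int * float returns float (17 * 4.5 = 76.5)

float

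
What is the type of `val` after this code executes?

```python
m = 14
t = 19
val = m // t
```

int // int returns int (14 // 19 = 0)

int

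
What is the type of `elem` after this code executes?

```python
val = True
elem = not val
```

'not' always returns bool

bool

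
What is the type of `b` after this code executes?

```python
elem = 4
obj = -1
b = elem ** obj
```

int ** negative int returns float

float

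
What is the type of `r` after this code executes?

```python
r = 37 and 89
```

'and' returns the last value when all truthy (89, which is int)

int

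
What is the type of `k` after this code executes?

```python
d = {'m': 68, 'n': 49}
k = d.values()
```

.values() returns a dict_values view object

dict_values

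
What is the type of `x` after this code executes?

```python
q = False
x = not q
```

'not' always returns bool

bool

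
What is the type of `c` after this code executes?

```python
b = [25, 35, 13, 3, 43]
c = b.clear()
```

list.clear() returns None

NoneType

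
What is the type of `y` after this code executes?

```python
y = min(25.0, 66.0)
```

min() of floats returns float

float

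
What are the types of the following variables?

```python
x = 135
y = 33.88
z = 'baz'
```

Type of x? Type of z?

x is int; z is str

int, str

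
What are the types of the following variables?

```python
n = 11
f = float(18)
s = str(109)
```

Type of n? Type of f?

n is int; f is float

int, float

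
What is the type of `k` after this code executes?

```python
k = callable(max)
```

callable() returns bool

bool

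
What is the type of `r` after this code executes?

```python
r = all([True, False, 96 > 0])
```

all() returns bool

bool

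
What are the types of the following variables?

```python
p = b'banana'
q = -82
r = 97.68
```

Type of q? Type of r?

q is int; r is float

int, float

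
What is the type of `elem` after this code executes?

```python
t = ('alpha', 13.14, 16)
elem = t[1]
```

Index 1 of tuple is 13.14 which is float

float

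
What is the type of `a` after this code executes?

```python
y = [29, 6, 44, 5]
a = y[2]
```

Indexing a list of ints returns int (y[2] = 44)

int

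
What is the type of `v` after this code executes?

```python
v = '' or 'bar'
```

'or' returns first truthy value ('bar', which is str)

str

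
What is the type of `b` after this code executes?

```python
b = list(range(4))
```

list(range(...)) returns list

list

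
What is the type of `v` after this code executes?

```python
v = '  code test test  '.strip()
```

str.strip() returns str

str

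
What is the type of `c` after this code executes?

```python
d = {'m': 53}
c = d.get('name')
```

dict.get() returns None when key 'name' is not found and no default given

NoneType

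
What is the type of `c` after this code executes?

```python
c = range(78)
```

range() returns a range object

range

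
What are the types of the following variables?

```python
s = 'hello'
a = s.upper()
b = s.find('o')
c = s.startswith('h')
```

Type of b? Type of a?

str.find() returns int; str.upper() returns str

int, str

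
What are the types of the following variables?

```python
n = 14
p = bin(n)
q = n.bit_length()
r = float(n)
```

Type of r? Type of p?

float() returns float; bin() returns str

float, str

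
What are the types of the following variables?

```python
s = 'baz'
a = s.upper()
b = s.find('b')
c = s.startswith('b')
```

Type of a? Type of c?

str.upper() returns str; str.startswith() returns bool

str, bool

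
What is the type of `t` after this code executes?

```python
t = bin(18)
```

bin() returns str representation

str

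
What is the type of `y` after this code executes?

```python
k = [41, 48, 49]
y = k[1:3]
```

Slicing a list always returns a list

list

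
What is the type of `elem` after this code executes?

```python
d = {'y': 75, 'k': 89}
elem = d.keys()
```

.keys() returns a dict_keys view object

dict_keys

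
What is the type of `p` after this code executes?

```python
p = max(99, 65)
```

max() of ints returns int

int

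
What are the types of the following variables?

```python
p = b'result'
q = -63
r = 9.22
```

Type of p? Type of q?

p is bytes; q is int

bytes, int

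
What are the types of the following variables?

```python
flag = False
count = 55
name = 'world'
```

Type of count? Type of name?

count is int; name is str

int, str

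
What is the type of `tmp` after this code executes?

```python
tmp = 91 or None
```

'or' returns first truthy value (91, int)

int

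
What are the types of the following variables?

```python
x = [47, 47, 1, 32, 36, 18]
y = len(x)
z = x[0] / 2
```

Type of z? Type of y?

int / int returns float; len() returns int

float, int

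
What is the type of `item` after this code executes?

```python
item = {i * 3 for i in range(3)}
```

A set comprehension {expr for x in iterable} produces a set

set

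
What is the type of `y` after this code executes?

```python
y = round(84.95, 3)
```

round() with ndigits arg returns float

float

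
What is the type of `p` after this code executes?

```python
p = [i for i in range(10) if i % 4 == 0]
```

A list comprehension [...] produces a list

list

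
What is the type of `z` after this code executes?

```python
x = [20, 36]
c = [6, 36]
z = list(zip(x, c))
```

list(zip(...)) returns a list of tuples

list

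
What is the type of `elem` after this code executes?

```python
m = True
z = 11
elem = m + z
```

bool + int returns int (True is 1, so 1 + 11 = 12)

int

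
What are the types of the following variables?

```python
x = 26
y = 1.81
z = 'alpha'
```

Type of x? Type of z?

x is int; z is str

int, str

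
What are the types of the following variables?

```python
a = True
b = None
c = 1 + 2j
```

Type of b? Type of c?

b is NoneType; c is complex

NoneType, complex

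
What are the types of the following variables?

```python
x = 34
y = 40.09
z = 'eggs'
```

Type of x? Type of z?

x is int; z is str

int, str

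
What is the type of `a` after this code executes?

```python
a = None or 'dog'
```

'or' with None returns the other value ('dog', str)

str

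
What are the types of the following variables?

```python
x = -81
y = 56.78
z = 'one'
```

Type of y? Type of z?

y is float; z is str

float, str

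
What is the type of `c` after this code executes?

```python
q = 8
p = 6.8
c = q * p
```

int * float returns float (8 * 6.8 = 54.4)

float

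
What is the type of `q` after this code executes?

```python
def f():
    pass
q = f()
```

A function with no return statement returns None

NoneType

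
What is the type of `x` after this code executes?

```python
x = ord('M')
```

ord() returns int (Unicode code point)

int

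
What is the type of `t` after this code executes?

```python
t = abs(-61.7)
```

abs() of float returns float

float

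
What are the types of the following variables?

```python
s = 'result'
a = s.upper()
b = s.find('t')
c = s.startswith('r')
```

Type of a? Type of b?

str.upper() returns str; str.find() returns int

str, int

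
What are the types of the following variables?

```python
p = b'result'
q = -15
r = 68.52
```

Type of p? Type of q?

p is bytes; q is int

bytes, int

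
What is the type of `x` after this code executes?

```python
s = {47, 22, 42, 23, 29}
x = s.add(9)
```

set.add() returns None (mutates in place)

NoneType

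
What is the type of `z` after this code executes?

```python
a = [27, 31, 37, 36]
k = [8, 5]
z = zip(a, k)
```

zip() returns a zip iterator object

zip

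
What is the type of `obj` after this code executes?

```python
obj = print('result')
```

print() returns None

NoneType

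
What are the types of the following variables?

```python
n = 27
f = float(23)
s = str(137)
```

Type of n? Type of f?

n is int; f is float

int, float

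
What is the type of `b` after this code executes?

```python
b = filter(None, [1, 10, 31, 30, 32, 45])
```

filter() returns a filter iterator object

filter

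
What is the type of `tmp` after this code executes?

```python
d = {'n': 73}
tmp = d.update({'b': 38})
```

dict.update() returns None

NoneType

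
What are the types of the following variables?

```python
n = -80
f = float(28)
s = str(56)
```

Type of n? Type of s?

n is int; s is str

int, str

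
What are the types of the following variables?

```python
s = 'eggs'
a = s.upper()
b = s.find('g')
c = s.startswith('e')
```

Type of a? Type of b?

str.upper() returns str; str.find() returns int

str, int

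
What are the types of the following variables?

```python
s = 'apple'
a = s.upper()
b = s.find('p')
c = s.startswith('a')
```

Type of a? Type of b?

str.upper() returns str; str.find() returns int

str, int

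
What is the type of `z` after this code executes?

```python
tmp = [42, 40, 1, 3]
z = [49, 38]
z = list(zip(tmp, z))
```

list(zip(...)) returns a list of tuples

list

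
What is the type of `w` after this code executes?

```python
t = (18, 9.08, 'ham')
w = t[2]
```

Index 2 of tuple is 'ham' which is str

str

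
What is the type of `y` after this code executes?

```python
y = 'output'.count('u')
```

str.count() returns int

int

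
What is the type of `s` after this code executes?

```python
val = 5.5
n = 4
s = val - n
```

float - int returns float (5.5 - 4 = 1.5)

float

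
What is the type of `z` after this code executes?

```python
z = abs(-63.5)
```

abs() of float returns float

float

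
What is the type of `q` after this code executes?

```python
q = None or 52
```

'or' with None returns the other value (52, int)

int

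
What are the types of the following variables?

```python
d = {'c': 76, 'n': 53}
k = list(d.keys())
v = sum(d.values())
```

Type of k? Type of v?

list(...) returns list; sum of int values returns int

list, int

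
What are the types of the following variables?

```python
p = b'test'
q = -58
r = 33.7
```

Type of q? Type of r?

q is int; r is float

int, float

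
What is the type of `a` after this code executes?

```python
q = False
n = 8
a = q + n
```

bool + int returns int (False is 0, so 0 + 8 = 8)

int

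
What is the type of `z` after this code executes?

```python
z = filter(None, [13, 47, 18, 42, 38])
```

filter() returns a filter iterator object

filter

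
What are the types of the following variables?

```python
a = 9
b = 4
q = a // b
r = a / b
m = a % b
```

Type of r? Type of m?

int / int returns float; int % int returns int

float, int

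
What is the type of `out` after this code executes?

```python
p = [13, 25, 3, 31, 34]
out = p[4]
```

Indexing a list of ints returns int (p[4] = 34)

int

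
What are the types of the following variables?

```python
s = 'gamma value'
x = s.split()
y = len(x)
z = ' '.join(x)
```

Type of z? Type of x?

str.join() returns str; str.split() returns list

str, list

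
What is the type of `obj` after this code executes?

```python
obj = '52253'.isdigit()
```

str.isdigit() returns bool

bool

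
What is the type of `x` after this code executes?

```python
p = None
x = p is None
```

'is' comparison returns bool

bool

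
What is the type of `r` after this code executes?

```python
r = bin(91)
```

bin() returns str representation

str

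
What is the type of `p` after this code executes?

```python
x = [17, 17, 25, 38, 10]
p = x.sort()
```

list.sort() returns None (sorts in place)

NoneType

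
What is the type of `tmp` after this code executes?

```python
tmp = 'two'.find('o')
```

str.find() returns int (index, or -1)

int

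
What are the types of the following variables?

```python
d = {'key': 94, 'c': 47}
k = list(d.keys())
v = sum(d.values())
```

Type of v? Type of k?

sum of int values returns int; list(...) returns list

int, list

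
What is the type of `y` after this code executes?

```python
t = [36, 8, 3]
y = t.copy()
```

list.copy() returns list

list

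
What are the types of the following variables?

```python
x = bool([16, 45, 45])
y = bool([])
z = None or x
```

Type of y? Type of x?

bool() returns bool; bool() returns bool

bool, bool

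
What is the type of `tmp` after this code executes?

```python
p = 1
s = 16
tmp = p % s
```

int % int returns int (1 % 16 = 1)

int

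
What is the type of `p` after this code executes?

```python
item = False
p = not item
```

'not' always returns bool

bool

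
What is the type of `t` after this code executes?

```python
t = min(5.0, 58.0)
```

min() of floats returns float

float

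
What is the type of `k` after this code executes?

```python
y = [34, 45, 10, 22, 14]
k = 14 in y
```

'in' operator returns bool

bool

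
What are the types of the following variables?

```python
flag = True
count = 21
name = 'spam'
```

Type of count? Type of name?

count is int; name is str

int, str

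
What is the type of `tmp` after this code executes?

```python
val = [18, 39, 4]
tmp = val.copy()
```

list.copy() returns list

list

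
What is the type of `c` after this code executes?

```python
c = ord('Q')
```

ord() returns int (Unicode code point)

int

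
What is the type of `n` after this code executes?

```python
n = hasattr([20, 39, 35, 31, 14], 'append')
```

hasattr() returns bool

bool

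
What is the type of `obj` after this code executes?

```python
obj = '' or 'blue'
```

'or' returns first truthy value ('blue', which is str)

str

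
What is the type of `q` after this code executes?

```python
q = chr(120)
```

chr() returns str (single character)

str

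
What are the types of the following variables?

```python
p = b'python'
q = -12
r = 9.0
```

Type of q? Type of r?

q is int; r is float

int, float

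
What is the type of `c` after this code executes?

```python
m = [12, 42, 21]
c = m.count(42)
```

list.count() returns int

int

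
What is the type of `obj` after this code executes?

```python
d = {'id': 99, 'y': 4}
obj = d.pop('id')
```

dict.pop() returns the value (int)

int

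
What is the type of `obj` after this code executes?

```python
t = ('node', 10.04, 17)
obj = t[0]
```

Index 0 of tuple is 'node' which is str

str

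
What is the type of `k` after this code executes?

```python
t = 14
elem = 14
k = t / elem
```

int / int always returns float in Python 3 (14 / 14 = 1)

float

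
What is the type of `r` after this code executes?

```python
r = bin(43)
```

bin() returns str representation

str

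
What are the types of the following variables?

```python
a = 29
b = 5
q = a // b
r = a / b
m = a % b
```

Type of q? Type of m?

int // int returns int; int % int returns int

int, int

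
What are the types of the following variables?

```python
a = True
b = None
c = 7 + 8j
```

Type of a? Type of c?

a is bool; c is complex

bool, complex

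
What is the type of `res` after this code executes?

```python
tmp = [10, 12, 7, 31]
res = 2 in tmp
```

'in' operator returns bool

bool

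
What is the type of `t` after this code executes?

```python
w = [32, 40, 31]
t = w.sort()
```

list.sort() returns None (sorts in place)

NoneType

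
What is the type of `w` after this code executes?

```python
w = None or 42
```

'or' with None returns the other value (42, int)

int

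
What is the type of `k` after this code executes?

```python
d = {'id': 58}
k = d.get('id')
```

dict.get() returns the value (int) when key is found

int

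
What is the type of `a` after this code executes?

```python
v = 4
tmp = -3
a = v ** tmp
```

int ** negative int returns float

float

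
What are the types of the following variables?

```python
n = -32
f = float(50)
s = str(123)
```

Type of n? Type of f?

n is int; f is float

int, float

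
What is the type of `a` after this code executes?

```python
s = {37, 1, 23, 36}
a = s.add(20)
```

set.add() returns None (mutates in place)

NoneType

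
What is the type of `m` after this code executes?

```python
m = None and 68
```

'and' returns first falsy value (None)

NoneType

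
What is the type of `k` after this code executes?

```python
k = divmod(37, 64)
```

divmod() returns a tuple (quotient, remainder)

tuple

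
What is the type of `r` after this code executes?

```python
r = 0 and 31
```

'and' returns the first falsy value (0, which is int)

int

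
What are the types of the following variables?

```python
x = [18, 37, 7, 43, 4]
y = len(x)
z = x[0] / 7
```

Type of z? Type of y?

int / int returns float; len() returns int

float, int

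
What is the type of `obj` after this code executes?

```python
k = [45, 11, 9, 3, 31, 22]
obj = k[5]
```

Indexing a list of ints returns int (k[5] = 22)

int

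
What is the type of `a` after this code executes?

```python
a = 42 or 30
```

'or' returns the first truthy value (42, which is int)

int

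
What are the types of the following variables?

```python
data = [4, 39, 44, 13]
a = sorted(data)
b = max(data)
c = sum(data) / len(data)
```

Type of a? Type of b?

sorted() returns list; max of ints returns int

list, int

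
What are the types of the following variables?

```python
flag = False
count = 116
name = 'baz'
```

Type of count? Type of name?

count is int; name is str

int, str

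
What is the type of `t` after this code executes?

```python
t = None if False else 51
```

Ternary: condition is False, else branch (51) taken → int

int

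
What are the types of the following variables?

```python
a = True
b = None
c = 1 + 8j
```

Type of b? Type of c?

b is NoneType; c is complex

NoneType, complex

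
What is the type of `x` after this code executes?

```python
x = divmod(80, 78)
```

divmod() returns a tuple (quotient, remainder)

tuple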